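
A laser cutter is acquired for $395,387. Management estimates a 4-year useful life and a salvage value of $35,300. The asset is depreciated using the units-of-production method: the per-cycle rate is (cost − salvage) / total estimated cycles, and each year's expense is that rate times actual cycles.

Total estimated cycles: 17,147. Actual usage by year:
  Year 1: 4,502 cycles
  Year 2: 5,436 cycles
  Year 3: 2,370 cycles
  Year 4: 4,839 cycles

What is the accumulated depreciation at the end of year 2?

Depreciable base = $395,387 − $35,300 = $360,087.
Rate = $360,087 / 17,147 cycles = $21 per cycle.
Year 1: 4,502 × $21 = $94,542. Book value $300,845.
Year 2: 5,436 × $21 = $114,156. Book value $186,689.
Accumulated through year 2 = $395,387 − $186,689 = $208,698.

$208,698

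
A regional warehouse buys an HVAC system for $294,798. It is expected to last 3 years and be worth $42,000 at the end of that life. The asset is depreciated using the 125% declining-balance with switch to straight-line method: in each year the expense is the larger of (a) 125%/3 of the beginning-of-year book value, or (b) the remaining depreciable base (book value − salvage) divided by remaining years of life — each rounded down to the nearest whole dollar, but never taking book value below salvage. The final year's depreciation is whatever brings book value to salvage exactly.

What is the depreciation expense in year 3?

$58,314

Depreciable base = $294,798 − $42,000 = $252,798.
Year 1: DB = ⌊$294,798 × 125%/3⌋ = $122,832; SL = ⌊$252,798/3⌋ = $84,266 → take DB $122,832. Book value $171,966.
Year 2: DB = ⌊$171,966 × 125%/3⌋ = $71,652; SL = ⌊$129,966/2⌋ = $64,983 → take DB $71,652. Book value $100,314.
Year 3 (final): $100,314 − $42,000 = $58,314. Book value $42,000.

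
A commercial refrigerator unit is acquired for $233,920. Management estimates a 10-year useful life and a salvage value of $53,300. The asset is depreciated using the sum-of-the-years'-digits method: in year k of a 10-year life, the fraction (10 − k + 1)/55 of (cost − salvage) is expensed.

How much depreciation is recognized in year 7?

Depreciable base = $233,920 − $53,300 = $180,620.
Sum of the years' digits = 10+9+8+7+6+5+4+3+2+1 = 55.
Year 1: $180,620 × 10/55 = $32,840. Book value $201,080.
Year 2: $180,620 × 9/55 = $29,556. Book value $171,524.
Year 3: $180,620 × 8/55 = $26,272. Book value $145,252.
Year 4: $180,620 × 7/55 = $22,988. Book value $122,264.
Year 5: $180,620 × 6/55 = $19,704. Book value $102,560.
Year 6: $180,620 × 5/55 = $16,420. Book value $86,140.
Year 7: $180,620 × 4/55 = $13,136. Book value $73,004.

$13,136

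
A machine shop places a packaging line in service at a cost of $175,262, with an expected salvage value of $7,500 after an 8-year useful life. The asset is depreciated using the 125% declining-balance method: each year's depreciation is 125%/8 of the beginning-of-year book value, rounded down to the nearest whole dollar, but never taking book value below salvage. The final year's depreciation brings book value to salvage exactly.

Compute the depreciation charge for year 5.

Depreciable base = $175,262 − $7,500 = $167,762.
Year 1: ⌊$175,262 × 125%/8⌋ = $27,384. Book value $147,878.
Year 2: ⌊$147,878 × 125%/8⌋ = $23,105. Book value $124,773.
Year 3: ⌊$124,773 × 125%/8⌋ = $19,495. Book value $105,278.
Year 4: ⌊$105,278 × 125%/8⌋ = $16,449. Book value $88,829.
Year 5: ⌊$88,829 × 125%/8⌋ = $13,879. Book value $74,950.

$13,879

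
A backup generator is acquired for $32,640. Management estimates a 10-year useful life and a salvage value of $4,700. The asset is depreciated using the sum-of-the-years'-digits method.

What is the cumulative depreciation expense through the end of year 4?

Depreciable base = $32,640 − $4,700 = $27,940.
Sum of the years' digits = 10+9+8+7+6+5+4+3+2+1 = 55.
Year 1: $27,940 × 10/55 = $5,080. Book value $27,560.
Year 2: $27,940 × 9/55 = $4,572. Book value $22,988.
Year 3: $27,940 × 8/55 = $4,064. Book value $18,924.
Year 4: $27,940 × 7/55 = $3,556. Book value $15,368.
Accumulated through year 4 = $32,640 − $15,368 = $17,272.

$17,272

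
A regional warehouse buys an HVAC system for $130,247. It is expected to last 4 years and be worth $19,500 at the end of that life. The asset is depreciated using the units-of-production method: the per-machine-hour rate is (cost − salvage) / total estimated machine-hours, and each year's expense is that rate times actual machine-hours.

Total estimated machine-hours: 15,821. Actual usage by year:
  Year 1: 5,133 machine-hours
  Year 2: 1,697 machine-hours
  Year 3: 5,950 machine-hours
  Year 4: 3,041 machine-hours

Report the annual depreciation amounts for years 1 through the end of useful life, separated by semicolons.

$35,931; $11,879; $41,650; $21,287

Depreciable base = $130,247 − $19,500 = $110,747.
Rate = $110,747 / 15,821 machine-hours = $7 per machine-hour.
Year 1: 5,133 × $7 = $35,931. Book value $94,316.
Year 2: 1,697 × $7 = $11,879. Book value $82,437.
Year 3: 5,950 × $7 = $41,650. Book value $40,787.
Year 4: 3,041 × $7 = $21,287. Book value $19,500.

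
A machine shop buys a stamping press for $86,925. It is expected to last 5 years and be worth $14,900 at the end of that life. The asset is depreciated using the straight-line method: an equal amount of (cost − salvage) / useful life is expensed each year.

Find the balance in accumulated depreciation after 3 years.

Depreciable base = $86,925 − $14,900 = $72,025.
Annual expense = $72,025 / 5 = $14,405.
End of year 1: book value $72,520.
End of year 2: book value $58,115.
End of year 3: book value $43,710.
Accumulated through year 3 = $86,925 − $43,710 = $43,215.

$43,215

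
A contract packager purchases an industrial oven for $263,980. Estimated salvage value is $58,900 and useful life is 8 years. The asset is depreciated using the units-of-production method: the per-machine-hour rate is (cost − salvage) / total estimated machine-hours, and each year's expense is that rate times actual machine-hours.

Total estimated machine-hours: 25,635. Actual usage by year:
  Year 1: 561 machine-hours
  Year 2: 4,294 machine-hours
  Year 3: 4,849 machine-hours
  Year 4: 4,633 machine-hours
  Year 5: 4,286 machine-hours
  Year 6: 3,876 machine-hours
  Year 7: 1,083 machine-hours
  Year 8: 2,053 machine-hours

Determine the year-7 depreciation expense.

$8,664

Depreciable base = $263,980 − $58,900 = $205,080.
Rate = $205,080 / 25,635 machine-hours = $8 per machine-hour.
Year 1: 561 × $8 = $4,488. Book value $259,492.
Year 2: 4,294 × $8 = $34,352. Book value $225,140.
Year 3: 4,849 × $8 = $38,792. Book value $186,348.
Year 4: 4,633 × $8 = $37,064. Book value $149,284.
Year 5: 4,286 × $8 = $34,288. Book value $114,996.
Year 6: 3,876 × $8 = $31,008. Book value $83,988.
Year 7: 1,083 × $8 = $8,664. Book value $75,324.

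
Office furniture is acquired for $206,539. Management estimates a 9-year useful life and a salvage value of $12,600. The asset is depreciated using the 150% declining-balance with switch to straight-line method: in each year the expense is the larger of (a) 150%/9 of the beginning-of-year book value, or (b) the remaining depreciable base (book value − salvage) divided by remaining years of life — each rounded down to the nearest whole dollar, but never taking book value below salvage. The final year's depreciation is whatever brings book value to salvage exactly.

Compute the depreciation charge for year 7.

Depreciable base = $206,539 − $12,600 = $193,939.
Year 1: DB = ⌊$206,539 × 150%/9⌋ = $34,423; SL = ⌊$193,939/9⌋ = $21,548 → take DB $34,423. Book value $172,116.
Year 2: DB = ⌊$172,116 × 150%/9⌋ = $28,686; SL = ⌊$159,516/8⌋ = $19,939 → take DB $28,686. Book value $143,430.
Year 3: DB = ⌊$143,430 × 150%/9⌋ = $23,905; SL = ⌊$130,830/7⌋ = $18,690 → take DB $23,905. Book value $119,525.
Year 4: DB = ⌊$119,525 × 150%/9⌋ = $19,920; SL = ⌊$106,925/6⌋ = $17,820 → take DB $19,920. Book value $99,605.
Year 5: DB = ⌊$99,605 × 150%/9⌋ = $16,600; SL = ⌊$87,005/5⌋ = $17,401 → take SL $17,401. Book value $82,204.
Year 6: DB = ⌊$82,204 × 150%/9⌋ = $13,700; SL = ⌊$69,604/4⌋ = $17,401 → take SL $17,401. Book value $64,803.
Year 7: DB = ⌊$64,803 × 150%/9⌋ = $10,800; SL = ⌊$52,203/3⌋ = $17,401 → take SL $17,401. Book value $47,402.

$17,401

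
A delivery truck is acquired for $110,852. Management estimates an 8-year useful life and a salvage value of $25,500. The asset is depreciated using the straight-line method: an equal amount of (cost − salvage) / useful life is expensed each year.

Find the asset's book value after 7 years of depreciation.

Depreciable base = $110,852 − $25,500 = $85,352.
Annual expense = $85,352 / 8 = $10,669.
End of year 1: book value $100,183.
End of year 2: book value $89,514.
End of year 3: book value $78,845.
End of year 4: book value $68,176.
End of year 5: book value $57,507.
End of year 6: book value $46,838.
End of year 7: book value $36,169.

$36,169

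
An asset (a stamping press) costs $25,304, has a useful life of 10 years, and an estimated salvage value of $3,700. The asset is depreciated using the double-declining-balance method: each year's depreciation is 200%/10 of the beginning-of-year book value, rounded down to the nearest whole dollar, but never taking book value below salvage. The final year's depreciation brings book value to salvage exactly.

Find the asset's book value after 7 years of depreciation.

$5,308

Depreciable base = $25,304 − $3,700 = $21,604.
Year 1: ⌊$25,304 × 200%/10⌋ = $5,060. Book value $20,244.
Year 2: ⌊$20,244 × 200%/10⌋ = $4,048. Book value $16,196.
Year 3: ⌊$16,196 × 200%/10⌋ = $3,239. Book value $12,957.
Year 4: ⌊$12,957 × 200%/10⌋ = $2,591. Book value $10,366.
Year 5: ⌊$10,366 × 200%/10⌋ = $2,073. Book value $8,293.
Year 6: ⌊$8,293 × 200%/10⌋ = $1,658. Book value $6,635.
Year 7: ⌊$6,635 × 200%/10⌋ = $1,327. Book value $5,308.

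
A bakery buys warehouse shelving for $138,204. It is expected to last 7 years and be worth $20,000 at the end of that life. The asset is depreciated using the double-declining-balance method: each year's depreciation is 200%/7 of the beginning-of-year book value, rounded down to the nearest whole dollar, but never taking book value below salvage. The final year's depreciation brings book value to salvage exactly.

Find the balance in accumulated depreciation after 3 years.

$87,837

Depreciable base = $138,204 − $20,000 = $118,204.
Year 1: ⌊$138,204 × 200%/7⌋ = $39,486. Book value $98,718.
Year 2: ⌊$98,718 × 200%/7⌋ = $28,205. Book value $70,513.
Year 3: ⌊$70,513 × 200%/7⌋ = $20,146. Book value $50,367.
Accumulated through year 3 = $138,204 − $50,367 = $87,837.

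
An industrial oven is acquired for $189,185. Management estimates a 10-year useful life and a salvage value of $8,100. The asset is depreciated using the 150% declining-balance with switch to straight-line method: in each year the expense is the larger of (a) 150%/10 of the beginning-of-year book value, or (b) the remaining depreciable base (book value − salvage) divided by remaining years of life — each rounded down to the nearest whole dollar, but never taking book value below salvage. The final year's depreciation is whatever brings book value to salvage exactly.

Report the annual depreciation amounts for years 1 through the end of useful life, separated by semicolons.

$28,377; $24,121; $20,503; $17,427; $15,109; $15,109; $15,109; $15,110; $15,110; $15,110

Depreciable base = $189,185 − $8,100 = $181,085.
Year 1: DB = ⌊$189,185 × 150%/10⌋ = $28,377; SL = ⌊$181,085/10⌋ = $18,108 → take DB $28,377. Book value $160,808.
Year 2: DB = ⌊$160,808 × 150%/10⌋ = $24,121; SL = ⌊$152,708/9⌋ = $16,967 → take DB $24,121. Book value $136,687.
Year 3: DB = ⌊$136,687 × 150%/10⌋ = $20,503; SL = ⌊$128,587/8⌋ = $16,073 → take DB $20,503. Book value $116,184.
Year 4: DB = ⌊$116,184 × 150%/10⌋ = $17,427; SL = ⌊$108,084/7⌋ = $15,440 → take DB $17,427. Book value $98,757.
Year 5: DB = ⌊$98,757 × 150%/10⌋ = $14,813; SL = ⌊$90,657/6⌋ = $15,109 → take SL $15,109. Book value $83,648.
Year 6: DB = ⌊$83,648 × 150%/10⌋ = $12,547; SL = ⌊$75,548/5⌋ = $15,109 → take SL $15,109. Book value $68,539.
Year 7: DB = ⌊$68,539 × 150%/10⌋ = $10,280; SL = ⌊$60,439/4⌋ = $15,109 → take SL $15,109. Book value $53,430.
Year 8: DB = ⌊$53,430 × 150%/10⌋ = $8,014; SL = ⌊$45,330/3⌋ = $15,110 → take SL $15,110. Book value $38,320.
Year 9: DB = ⌊$38,320 × 150%/10⌋ = $5,748; SL = ⌊$30,220/2⌋ = $15,110 → take SL $15,110. Book value $23,210.
Year 10 (final): $23,210 − $8,100 = $15,110. Book value $8,100.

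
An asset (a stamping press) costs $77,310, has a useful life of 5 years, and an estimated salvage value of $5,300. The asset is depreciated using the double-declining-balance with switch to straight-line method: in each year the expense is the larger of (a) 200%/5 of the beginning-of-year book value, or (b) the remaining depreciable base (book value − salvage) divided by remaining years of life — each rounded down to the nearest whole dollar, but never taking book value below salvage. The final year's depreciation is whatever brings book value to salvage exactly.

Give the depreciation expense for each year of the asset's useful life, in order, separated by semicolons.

$30,924; $18,554; $11,132; $6,680; $4,720

Depreciable base = $77,310 − $5,300 = $72,010.
Year 1: DB = ⌊$77,310 × 200%/5⌋ = $30,924; SL = ⌊$72,010/5⌋ = $14,402 → take DB $30,924. Book value $46,386.
Year 2: DB = ⌊$46,386 × 200%/5⌋ = $18,554; SL = ⌊$41,086/4⌋ = $10,271 → take DB $18,554. Book value $27,832.
Year 3: DB = ⌊$27,832 × 200%/5⌋ = $11,132; SL = ⌊$22,532/3⌋ = $7,510 → take DB $11,132. Book value $16,700.
Year 4: DB = ⌊$16,700 × 200%/5⌋ = $6,680; SL = ⌊$11,400/2⌋ = $5,700 → take DB $6,680. Book value $10,020.
Year 5 (final): $10,020 − $5,300 = $4,720. Book value $5,300.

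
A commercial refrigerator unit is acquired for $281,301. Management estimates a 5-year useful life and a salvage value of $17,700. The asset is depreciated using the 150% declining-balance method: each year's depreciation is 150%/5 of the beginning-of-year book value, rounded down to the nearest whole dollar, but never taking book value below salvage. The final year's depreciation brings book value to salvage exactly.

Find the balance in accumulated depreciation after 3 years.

$184,814

Depreciable base = $281,301 − $17,700 = $263,601.
Year 1: ⌊$281,301 × 150%/5⌋ = $84,390. Book value $196,911.
Year 2: ⌊$196,911 × 150%/5⌋ = $59,073. Book value $137,838.
Year 3: ⌊$137,838 × 150%/5⌋ = $41,351. Book value $96,487.
Accumulated through year 3 = $281,301 − $96,487 = $184,814.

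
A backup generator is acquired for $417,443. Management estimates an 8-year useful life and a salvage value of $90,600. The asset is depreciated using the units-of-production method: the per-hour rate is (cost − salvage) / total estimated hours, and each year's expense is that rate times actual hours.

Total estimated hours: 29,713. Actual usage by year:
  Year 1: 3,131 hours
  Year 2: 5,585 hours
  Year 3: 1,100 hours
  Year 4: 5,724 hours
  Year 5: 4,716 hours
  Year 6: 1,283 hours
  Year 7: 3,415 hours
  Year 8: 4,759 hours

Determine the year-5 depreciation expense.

$51,876

Depreciable base = $417,443 − $90,600 = $326,843.
Rate = $326,843 / 29,713 hours = $11 per hour.
Year 1: 3,131 × $11 = $34,441. Book value $383,002.
Year 2: 5,585 × $11 = $61,435. Book value $321,567.
Year 3: 1,100 × $11 = $12,100. Book value $309,467.
Year 4: 5,724 × $11 = $62,964. Book value $246,503.
Year 5: 4,716 × $11 = $51,876. Book value $194,627.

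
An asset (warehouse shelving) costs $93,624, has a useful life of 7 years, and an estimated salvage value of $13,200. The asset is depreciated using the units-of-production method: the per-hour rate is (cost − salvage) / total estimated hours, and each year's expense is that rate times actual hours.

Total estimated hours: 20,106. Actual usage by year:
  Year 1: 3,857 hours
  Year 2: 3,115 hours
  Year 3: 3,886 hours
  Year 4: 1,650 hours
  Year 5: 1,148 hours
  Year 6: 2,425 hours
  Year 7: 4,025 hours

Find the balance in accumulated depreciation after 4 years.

$50,032

Depreciable base = $93,624 − $13,200 = $80,424.
Rate = $80,424 / 20,106 hours = $4 per hour.
Year 1: 3,857 × $4 = $15,428. Book value $78,196.
Year 2: 3,115 × $4 = $12,460. Book value $65,736.
Year 3: 3,886 × $4 = $15,544. Book value $50,192.
Year 4: 1,650 × $4 = $6,600. Book value $43,592.
Accumulated through year 4 = $93,624 − $43,592 = $50,032.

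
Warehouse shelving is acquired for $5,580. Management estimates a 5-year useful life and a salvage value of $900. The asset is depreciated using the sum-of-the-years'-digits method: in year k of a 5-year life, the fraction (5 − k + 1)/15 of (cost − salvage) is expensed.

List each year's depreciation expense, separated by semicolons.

Depreciable base = $5,580 − $900 = $4,680.
Sum of the years' digits = 5+4+3+2+1 = 15.
Year 1: $4,680 × 5/15 = $1,560. Book value $4,020.
Year 2: $4,680 × 4/15 = $1,248. Book value $2,772.
Year 3: $4,680 × 3/15 = $936. Book value $1,836.
Year 4: $4,680 × 2/15 = $624. Book value $1,212.
Year 5: $4,680 × 1/15 = $312. Book value $900.

$1,560; $1,248; $936; $624; $312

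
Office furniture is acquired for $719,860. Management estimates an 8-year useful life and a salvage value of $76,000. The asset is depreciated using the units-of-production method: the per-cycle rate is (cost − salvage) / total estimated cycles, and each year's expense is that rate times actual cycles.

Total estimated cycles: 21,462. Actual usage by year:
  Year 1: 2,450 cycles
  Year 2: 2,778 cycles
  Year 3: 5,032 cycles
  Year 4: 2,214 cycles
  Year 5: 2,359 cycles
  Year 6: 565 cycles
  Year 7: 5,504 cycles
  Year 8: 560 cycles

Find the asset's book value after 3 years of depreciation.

$412,060

Depreciable base = $719,860 − $76,000 = $643,860.
Rate = $643,860 / 21,462 cycles = $30 per cycle.
Year 1: 2,450 × $30 = $73,500. Book value $646,360.
Year 2: 2,778 × $30 = $83,340. Book value $563,020.
Year 3: 5,032 × $30 = $150,960. Book value $412,060.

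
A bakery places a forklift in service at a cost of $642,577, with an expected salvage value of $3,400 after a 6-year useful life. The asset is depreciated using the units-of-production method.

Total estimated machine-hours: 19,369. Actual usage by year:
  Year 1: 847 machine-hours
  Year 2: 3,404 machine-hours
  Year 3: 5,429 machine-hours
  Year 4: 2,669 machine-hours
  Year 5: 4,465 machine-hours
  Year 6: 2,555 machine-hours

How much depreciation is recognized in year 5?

Depreciable base = $642,577 − $3,400 = $639,177.
Rate = $639,177 / 19,369 machine-hours = $33 per machine-hour.
Year 1: 847 × $33 = $27,951. Book value $614,626.
Year 2: 3,404 × $33 = $112,332. Book value $502,294.
Year 3: 5,429 × $33 = $179,157. Book value $323,137.
Year 4: 2,669 × $33 = $88,077. Book value $235,060.
Year 5: 4,465 × $33 = $147,345. Book value $87,715.

$147,345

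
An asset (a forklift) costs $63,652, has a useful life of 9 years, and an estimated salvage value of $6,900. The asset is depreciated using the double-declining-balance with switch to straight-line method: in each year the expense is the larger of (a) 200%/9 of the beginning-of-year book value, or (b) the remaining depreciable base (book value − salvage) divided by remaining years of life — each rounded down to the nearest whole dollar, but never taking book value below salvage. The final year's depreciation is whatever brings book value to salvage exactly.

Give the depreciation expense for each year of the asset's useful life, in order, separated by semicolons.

$14,144; $11,001; $8,557; $6,655; $5,176; $4,026; $3,131; $2,436; $1,626

Depreciable base = $63,652 − $6,900 = $56,752.
Year 1: DB = ⌊$63,652 × 200%/9⌋ = $14,144; SL = ⌊$56,752/9⌋ = $6,305 → take DB $14,144. Book value $49,508.
Year 2: DB = ⌊$49,508 × 200%/9⌋ = $11,001; SL = ⌊$42,608/8⌋ = $5,326 → take DB $11,001. Book value $38,507.
Year 3: DB = ⌊$38,507 × 200%/9⌋ = $8,557; SL = ⌊$31,607/7⌋ = $4,515 → take DB $8,557. Book value $29,950.
Year 4: DB = ⌊$29,950 × 200%/9⌋ = $6,655; SL = ⌊$23,050/6⌋ = $3,841 → take DB $6,655. Book value $23,295.
Year 5: DB = ⌊$23,295 × 200%/9⌋ = $5,176; SL = ⌊$16,395/5⌋ = $3,279 → take DB $5,176. Book value $18,119.
Year 6: DB = ⌊$18,119 × 200%/9⌋ = $4,026; SL = ⌊$11,219/4⌋ = $2,804 → take DB $4,026. Book value $14,093.
Year 7: DB = ⌊$14,093 × 200%/9⌋ = $3,131; SL = ⌊$7,193/3⌋ = $2,397 → take DB $3,131. Book value $10,962.
Year 8: DB = ⌊$10,962 × 200%/9⌋ = $2,436; SL = ⌊$4,062/2⌋ = $2,031 → take DB $2,436. Book value $8,526.
Year 9 (final): $8,526 − $6,900 = $1,626. Book value $6,900.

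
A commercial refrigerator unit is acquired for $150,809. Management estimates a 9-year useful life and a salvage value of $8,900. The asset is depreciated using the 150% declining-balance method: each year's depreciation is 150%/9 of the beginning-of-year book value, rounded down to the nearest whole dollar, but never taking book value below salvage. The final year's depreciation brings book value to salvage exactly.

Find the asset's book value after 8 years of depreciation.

Depreciable base = $150,809 − $8,900 = $141,909.
Year 1: ⌊$150,809 × 150%/9⌋ = $25,134. Book value $125,675.
Year 2: ⌊$125,675 × 150%/9⌋ = $20,945. Book value $104,730.
Year 3: ⌊$104,730 × 150%/9⌋ = $17,455. Book value $87,275.
Year 4: ⌊$87,275 × 150%/9⌋ = $14,545. Book value $72,730.
Year 5: ⌊$72,730 × 150%/9⌋ = $12,121. Book value $60,609.
Year 6: ⌊$60,609 × 150%/9⌋ = $10,101. Book value $50,508.
Year 7: ⌊$50,508 × 150%/9⌋ = $8,418. Book value $42,090.
Year 8: ⌊$42,090 × 150%/9⌋ = $7,015. Book value $35,075.

$35,075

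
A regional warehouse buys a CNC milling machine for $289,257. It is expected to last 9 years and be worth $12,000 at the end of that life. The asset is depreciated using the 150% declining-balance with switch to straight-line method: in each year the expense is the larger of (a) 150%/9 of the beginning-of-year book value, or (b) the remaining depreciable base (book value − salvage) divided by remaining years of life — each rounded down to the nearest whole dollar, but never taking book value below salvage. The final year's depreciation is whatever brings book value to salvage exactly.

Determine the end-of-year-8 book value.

Depreciable base = $289,257 − $12,000 = $277,257.
Year 1: DB = ⌊$289,257 × 150%/9⌋ = $48,209; SL = ⌊$277,257/9⌋ = $30,806 → take DB $48,209. Book value $241,048.
Year 2: DB = ⌊$241,048 × 150%/9⌋ = $40,174; SL = ⌊$229,048/8⌋ = $28,631 → take DB $40,174. Book value $200,874.
Year 3: DB = ⌊$200,874 × 150%/9⌋ = $33,479; SL = ⌊$188,874/7⌋ = $26,982 → take DB $33,479. Book value $167,395.
Year 4: DB = ⌊$167,395 × 150%/9⌋ = $27,899; SL = ⌊$155,395/6⌋ = $25,899 → take DB $27,899. Book value $139,496.
Year 5: DB = ⌊$139,496 × 150%/9⌋ = $23,249; SL = ⌊$127,496/5⌋ = $25,499 → take SL $25,499. Book value $113,997.
Year 6: DB = ⌊$113,997 × 150%/9⌋ = $18,999; SL = ⌊$101,997/4⌋ = $25,499 → take SL $25,499. Book value $88,498.
Year 7: DB = ⌊$88,498 × 150%/9⌋ = $14,749; SL = ⌊$76,498/3⌋ = $25,499 → take SL $25,499. Book value $62,999.
Year 8: DB = ⌊$62,999 × 150%/9⌋ = $10,499; SL = ⌊$50,999/2⌋ = $25,499 → take SL $25,499. Book value $37,500.

$37,500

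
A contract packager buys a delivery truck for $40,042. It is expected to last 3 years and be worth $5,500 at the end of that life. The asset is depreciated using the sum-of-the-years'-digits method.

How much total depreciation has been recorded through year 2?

$28,785

Depreciable base = $40,042 − $5,500 = $34,542.
Sum of the years' digits = 3+2+1 = 6.
Year 1: $34,542 × 3/6 = $17,271. Book value $22,771.
Year 2: $34,542 × 2/6 = $11,514. Book value $11,257.
Accumulated through year 2 = $40,042 − $11,257 = $28,785.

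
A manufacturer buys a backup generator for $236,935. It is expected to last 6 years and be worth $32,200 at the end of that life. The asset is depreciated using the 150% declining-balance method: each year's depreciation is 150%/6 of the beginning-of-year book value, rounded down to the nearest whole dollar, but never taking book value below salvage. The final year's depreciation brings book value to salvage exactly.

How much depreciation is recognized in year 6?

$24,027

Depreciable base = $236,935 − $32,200 = $204,735.
Year 1: ⌊$236,935 × 150%/6⌋ = $59,233. Book value $177,702.
Year 2: ⌊$177,702 × 150%/6⌋ = $44,425. Book value $133,277.
Year 3: ⌊$133,277 × 150%/6⌋ = $33,319. Book value $99,958.
Year 4: ⌊$99,958 × 150%/6⌋ = $24,989. Book value $74,969.
Year 5: ⌊$74,969 × 150%/6⌋ = $18,742. Book value $56,227.
Year 6 (final): $56,227 − $32,200 = $24,027. Book value $32,200.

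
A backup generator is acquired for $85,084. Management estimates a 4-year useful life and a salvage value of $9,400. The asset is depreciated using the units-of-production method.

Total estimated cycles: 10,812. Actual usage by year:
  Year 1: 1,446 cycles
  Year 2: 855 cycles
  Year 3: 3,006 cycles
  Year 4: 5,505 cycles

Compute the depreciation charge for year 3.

Depreciable base = $85,084 − $9,400 = $75,684.
Rate = $75,684 / 10,812 cycles = $7 per cycle.
Year 1: 1,446 × $7 = $10,122. Book value $74,962.
Year 2: 855 × $7 = $5,985. Book value $68,977.
Year 3: 3,006 × $7 = $21,042. Book value $47,935.

$21,042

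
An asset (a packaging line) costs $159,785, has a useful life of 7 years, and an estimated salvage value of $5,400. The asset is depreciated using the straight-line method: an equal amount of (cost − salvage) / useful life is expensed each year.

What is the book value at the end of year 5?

$49,510

Depreciable base = $159,785 − $5,400 = $154,385.
Annual expense = $154,385 / 7 = $22,055.
End of year 1: book value $137,730.
End of year 2: book value $115,675.
End of year 3: book value $93,620.
End of year 4: book value $71,565.
End of year 5: book value $49,510.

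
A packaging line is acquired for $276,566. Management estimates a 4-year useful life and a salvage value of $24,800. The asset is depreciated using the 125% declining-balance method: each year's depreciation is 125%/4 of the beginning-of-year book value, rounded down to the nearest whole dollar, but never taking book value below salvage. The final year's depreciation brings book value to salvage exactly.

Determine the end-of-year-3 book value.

$89,872

Depreciable base = $276,566 − $24,800 = $251,766.
Year 1: ⌊$276,566 × 125%/4⌋ = $86,426. Book value $190,140.
Year 2: ⌊$190,140 × 125%/4⌋ = $59,418. Book value $130,722.
Year 3: ⌊$130,722 × 125%/4⌋ = $40,850. Book value $89,872.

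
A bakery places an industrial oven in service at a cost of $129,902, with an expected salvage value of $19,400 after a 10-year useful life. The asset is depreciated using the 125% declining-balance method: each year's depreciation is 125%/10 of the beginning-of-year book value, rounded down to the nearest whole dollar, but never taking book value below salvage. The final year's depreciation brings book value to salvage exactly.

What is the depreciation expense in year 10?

$19,659

Depreciable base = $129,902 − $19,400 = $110,502.
Year 1: ⌊$129,902 × 125%/10⌋ = $16,237. Book value $113,665.
Year 2: ⌊$113,665 × 125%/10⌋ = $14,208. Book value $99,457.
Year 3: ⌊$99,457 × 125%/10⌋ = $12,432. Book value $87,025.
Year 4: ⌊$87,025 × 125%/10⌋ = $10,878. Book value $76,147.
Year 5: ⌊$76,147 × 125%/10⌋ = $9,518. Book value $66,629.
Year 6: ⌊$66,629 × 125%/10⌋ = $8,328. Book value $58,301.
Year 7: ⌊$58,301 × 125%/10⌋ = $7,287. Book value $51,014.
Year 8: ⌊$51,014 × 125%/10⌋ = $6,376. Book value $44,638.
Year 9: ⌊$44,638 × 125%/10⌋ = $5,579. Book value $39,059.
Year 10 (final): $39,059 − $19,400 = $19,659. Book value $19,400.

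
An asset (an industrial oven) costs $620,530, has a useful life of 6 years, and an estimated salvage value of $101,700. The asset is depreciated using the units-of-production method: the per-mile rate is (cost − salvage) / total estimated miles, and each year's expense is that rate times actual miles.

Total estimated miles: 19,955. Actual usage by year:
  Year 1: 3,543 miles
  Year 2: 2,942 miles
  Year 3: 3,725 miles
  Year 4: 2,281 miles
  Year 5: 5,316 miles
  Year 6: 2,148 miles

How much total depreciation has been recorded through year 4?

Depreciable base = $620,530 − $101,700 = $518,830.
Rate = $518,830 / 19,955 miles = $26 per mile.
Year 1: 3,543 × $26 = $92,118. Book value $528,412.
Year 2: 2,942 × $26 = $76,492. Book value $451,920.
Year 3: 3,725 × $26 = $96,850. Book value $355,070.
Year 4: 2,281 × $26 = $59,306. Book value $295,764.
Accumulated through year 4 = $620,530 − $295,764 = $324,766.

$324,766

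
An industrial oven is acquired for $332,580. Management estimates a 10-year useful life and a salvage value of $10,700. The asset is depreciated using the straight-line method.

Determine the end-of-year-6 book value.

$139,452

Depreciable base = $332,580 − $10,700 = $321,880.
Annual expense = $321,880 / 10 = $32,188.
End of year 1: book value $300,392.
End of year 2: book value $268,204.
End of year 3: book value $236,016.
End of year 4: book value $203,828.
End of year 5: book value $171,640.
End of year 6: book value $139,452.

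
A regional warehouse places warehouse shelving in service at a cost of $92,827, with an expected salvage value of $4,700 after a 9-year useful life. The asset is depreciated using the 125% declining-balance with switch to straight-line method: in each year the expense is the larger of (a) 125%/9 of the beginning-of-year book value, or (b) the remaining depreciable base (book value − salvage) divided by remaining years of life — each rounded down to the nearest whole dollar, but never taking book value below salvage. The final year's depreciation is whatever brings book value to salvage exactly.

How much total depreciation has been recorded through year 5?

$51,744

Depreciable base = $92,827 − $4,700 = $88,127.
Year 1: DB = ⌊$92,827 × 125%/9⌋ = $12,892; SL = ⌊$88,127/9⌋ = $9,791 → take DB $12,892. Book value $79,935.
Year 2: DB = ⌊$79,935 × 125%/9⌋ = $11,102; SL = ⌊$75,235/8⌋ = $9,404 → take DB $11,102. Book value $68,833.
Year 3: DB = ⌊$68,833 × 125%/9⌋ = $9,560; SL = ⌊$64,133/7⌋ = $9,161 → take DB $9,560. Book value $59,273.
Year 4: DB = ⌊$59,273 × 125%/9⌋ = $8,232; SL = ⌊$54,573/6⌋ = $9,095 → take SL $9,095. Book value $50,178.
Year 5: DB = ⌊$50,178 × 125%/9⌋ = $6,969; SL = ⌊$45,478/5⌋ = $9,095 → take SL $9,095. Book value $41,083.
Accumulated through year 5 = $92,827 − $41,083 = $51,744.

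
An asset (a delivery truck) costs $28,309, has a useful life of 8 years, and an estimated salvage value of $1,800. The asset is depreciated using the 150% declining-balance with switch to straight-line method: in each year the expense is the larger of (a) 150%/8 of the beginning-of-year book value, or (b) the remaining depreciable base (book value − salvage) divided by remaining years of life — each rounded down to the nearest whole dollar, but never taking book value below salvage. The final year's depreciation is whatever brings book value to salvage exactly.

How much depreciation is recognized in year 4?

$2,847

Depreciable base = $28,309 − $1,800 = $26,509.
Year 1: DB = ⌊$28,309 × 150%/8⌋ = $5,307; SL = ⌊$26,509/8⌋ = $3,313 → take DB $5,307. Book value $23,002.
Year 2: DB = ⌊$23,002 × 150%/8⌋ = $4,312; SL = ⌊$21,202/7⌋ = $3,028 → take DB $4,312. Book value $18,690.
Year 3: DB = ⌊$18,690 × 150%/8⌋ = $3,504; SL = ⌊$16,890/6⌋ = $2,815 → take DB $3,504. Book value $15,186.
Year 4: DB = ⌊$15,186 × 150%/8⌋ = $2,847; SL = ⌊$13,386/5⌋ = $2,677 → take DB $2,847. Book value $12,339.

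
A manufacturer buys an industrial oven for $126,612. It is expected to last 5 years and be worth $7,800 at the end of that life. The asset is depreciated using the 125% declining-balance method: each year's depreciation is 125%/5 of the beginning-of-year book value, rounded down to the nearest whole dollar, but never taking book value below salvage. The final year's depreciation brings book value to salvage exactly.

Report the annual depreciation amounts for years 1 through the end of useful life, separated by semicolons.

$31,653; $23,739; $17,805; $13,353; $32,262

Depreciable base = $126,612 − $7,800 = $118,812.
Year 1: ⌊$126,612 × 125%/5⌋ = $31,653. Book value $94,959.
Year 2: ⌊$94,959 × 125%/5⌋ = $23,739. Book value $71,220.
Year 3: ⌊$71,220 × 125%/5⌋ = $17,805. Book value $53,415.
Year 4: ⌊$53,415 × 125%/5⌋ = $13,353. Book value $40,062.
Year 5 (final): $40,062 − $7,800 = $32,262. Book value $7,800.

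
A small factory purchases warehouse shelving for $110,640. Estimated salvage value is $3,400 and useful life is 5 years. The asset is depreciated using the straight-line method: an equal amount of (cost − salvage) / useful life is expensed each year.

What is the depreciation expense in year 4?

$21,448

Depreciable base = $110,640 − $3,400 = $107,240.
Annual expense = $107,240 / 5 = $21,448.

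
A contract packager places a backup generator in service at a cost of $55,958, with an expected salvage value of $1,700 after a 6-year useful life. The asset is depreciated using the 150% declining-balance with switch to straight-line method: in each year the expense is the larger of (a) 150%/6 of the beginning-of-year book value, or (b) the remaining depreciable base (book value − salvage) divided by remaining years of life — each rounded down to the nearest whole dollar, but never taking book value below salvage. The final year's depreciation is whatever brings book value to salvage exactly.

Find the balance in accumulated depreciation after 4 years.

Depreciable base = $55,958 − $1,700 = $54,258.
Year 1: DB = ⌊$55,958 × 150%/6⌋ = $13,989; SL = ⌊$54,258/6⌋ = $9,043 → take DB $13,989. Book value $41,969.
Year 2: DB = ⌊$41,969 × 150%/6⌋ = $10,492; SL = ⌊$40,269/5⌋ = $8,053 → take DB $10,492. Book value $31,477.
Year 3: DB = ⌊$31,477 × 150%/6⌋ = $7,869; SL = ⌊$29,777/4⌋ = $7,444 → take DB $7,869. Book value $23,608.
Year 4: DB = ⌊$23,608 × 150%/6⌋ = $5,902; SL = ⌊$21,908/3⌋ = $7,302 → take SL $7,302. Book value $16,306.
Accumulated through year 4 = $55,958 − $16,306 = $39,652.

$39,652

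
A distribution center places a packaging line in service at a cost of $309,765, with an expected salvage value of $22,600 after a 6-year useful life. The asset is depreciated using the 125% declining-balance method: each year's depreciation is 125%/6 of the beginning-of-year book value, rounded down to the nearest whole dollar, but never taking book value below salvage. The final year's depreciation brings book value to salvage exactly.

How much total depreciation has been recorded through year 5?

$213,438

Depreciable base = $309,765 − $22,600 = $287,165.
Year 1: ⌊$309,765 × 125%/6⌋ = $64,534. Book value $245,231.
Year 2: ⌊$245,231 × 125%/6⌋ = $51,089. Book value $194,142.
Year 3: ⌊$194,142 × 125%/6⌋ = $40,446. Book value $153,696.
Year 4: ⌊$153,696 × 125%/6⌋ = $32,020. Book value $121,676.
Year 5: ⌊$121,676 × 125%/6⌋ = $25,349. Book value $96,327.
Accumulated through year 5 = $309,765 − $96,327 = $213,438.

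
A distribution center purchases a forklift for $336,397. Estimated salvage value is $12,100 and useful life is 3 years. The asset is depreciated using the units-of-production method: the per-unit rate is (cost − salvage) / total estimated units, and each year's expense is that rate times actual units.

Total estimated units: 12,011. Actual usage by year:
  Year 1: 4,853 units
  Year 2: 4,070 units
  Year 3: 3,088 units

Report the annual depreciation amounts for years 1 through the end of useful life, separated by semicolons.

Depreciable base = $336,397 − $12,100 = $324,297.
Rate = $324,297 / 12,011 units = $27 per unit.
Year 1: 4,853 × $27 = $131,031. Book value $205,366.
Year 2: 4,070 × $27 = $109,890. Book value $95,476.
Year 3: 3,088 × $27 = $83,376. Book value $12,100.

$131,031; $109,890; $83,376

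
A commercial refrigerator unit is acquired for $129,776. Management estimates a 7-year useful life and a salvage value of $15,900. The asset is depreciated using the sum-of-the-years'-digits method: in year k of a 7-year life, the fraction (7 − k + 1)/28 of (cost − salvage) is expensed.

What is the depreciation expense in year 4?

$16,268

Depreciable base = $129,776 − $15,900 = $113,876.
Sum of the years' digits = 7+6+5+4+3+2+1 = 28.
Year 1: $113,876 × 7/28 = $28,469. Book value $101,307.
Year 2: $113,876 × 6/28 = $24,402. Book value $76,905.
Year 3: $113,876 × 5/28 = $20,335. Book value $56,570.
Year 4: $113,876 × 4/28 = $16,268. Book value $40,302.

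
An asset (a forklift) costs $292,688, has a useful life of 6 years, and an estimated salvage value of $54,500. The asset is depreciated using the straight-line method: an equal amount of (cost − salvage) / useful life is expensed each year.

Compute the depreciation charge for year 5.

$39,698

Depreciable base = $292,688 − $54,500 = $238,188.
Annual expense = $238,188 / 6 = $39,698.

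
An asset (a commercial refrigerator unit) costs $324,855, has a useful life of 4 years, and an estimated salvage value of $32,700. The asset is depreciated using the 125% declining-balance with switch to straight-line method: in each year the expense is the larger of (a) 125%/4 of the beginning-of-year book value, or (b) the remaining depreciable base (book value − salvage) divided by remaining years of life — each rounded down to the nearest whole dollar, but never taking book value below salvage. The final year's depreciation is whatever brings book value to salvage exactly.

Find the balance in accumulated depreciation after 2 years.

$171,310

Depreciable base = $324,855 − $32,700 = $292,155.
Year 1: DB = ⌊$324,855 × 125%/4⌋ = $101,517; SL = ⌊$292,155/4⌋ = $73,038 → take DB $101,517. Book value $223,338.
Year 2: DB = ⌊$223,338 × 125%/4⌋ = $69,793; SL = ⌊$190,638/3⌋ = $63,546 → take DB $69,793. Book value $153,545.
Accumulated through year 2 = $324,855 − $153,545 = $171,310.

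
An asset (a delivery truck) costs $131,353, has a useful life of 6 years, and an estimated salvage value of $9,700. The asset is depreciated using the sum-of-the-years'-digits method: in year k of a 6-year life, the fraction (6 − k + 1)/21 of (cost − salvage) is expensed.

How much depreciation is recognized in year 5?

$11,586

Depreciable base = $131,353 − $9,700 = $121,653.
Sum of the years' digits = 6+5+4+3+2+1 = 21.
Year 1: $121,653 × 6/21 = $34,758. Book value $96,595.
Year 2: $121,653 × 5/21 = $28,965. Book value $67,630.
Year 3: $121,653 × 4/21 = $23,172. Book value $44,458.
Year 4: $121,653 × 3/21 = $17,379. Book value $27,079.
Year 5: $121,653 × 2/21 = $11,586. Book value $15,493.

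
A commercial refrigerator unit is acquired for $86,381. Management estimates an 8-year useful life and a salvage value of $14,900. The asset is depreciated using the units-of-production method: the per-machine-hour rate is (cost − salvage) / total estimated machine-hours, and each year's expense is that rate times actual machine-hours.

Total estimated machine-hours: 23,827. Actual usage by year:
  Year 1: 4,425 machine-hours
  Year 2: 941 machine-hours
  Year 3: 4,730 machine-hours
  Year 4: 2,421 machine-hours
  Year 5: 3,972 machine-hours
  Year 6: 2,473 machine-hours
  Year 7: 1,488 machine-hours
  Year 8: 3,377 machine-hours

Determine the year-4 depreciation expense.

$7,263

Depreciable base = $86,381 − $14,900 = $71,481.
Rate = $71,481 / 23,827 machine-hours = $3 per machine-hour.
Year 1: 4,425 × $3 = $13,275. Book value $73,106.
Year 2: 941 × $3 = $2,823. Book value $70,283.
Year 3: 4,730 × $3 = $14,190. Book value $56,093.
Year 4: 2,421 × $3 = $7,263. Book value $48,830.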